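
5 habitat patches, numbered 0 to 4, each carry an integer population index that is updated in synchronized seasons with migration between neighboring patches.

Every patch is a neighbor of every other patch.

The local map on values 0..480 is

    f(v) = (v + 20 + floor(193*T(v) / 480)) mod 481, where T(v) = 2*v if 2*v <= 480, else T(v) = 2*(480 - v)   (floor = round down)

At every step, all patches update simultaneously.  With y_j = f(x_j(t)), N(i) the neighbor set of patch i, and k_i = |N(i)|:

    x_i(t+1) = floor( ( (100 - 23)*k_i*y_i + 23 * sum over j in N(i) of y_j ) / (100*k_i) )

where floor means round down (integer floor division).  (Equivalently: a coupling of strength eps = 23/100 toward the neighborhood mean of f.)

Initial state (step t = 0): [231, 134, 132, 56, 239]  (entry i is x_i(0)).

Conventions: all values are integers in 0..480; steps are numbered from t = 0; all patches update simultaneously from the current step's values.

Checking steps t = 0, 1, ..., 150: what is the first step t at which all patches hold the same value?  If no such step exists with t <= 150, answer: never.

Simulating step by step:
t=0: [231, 134, 132, 56, 239]  (not all equal)
t=1: [398, 273, 271, 174, 409]  (not all equal)
t=2: [73, 399, 399, 309, 75]  (not all equal)
t=3: [152, 46, 46, 376, 155]  (not all equal)
t=4: [282, 146, 146, 414, 286]  (not all equal)
t=5: [414, 287, 287, 90, 415]  (not all equal)
t=6: [68, 393, 393, 193, 68]  (not all equal)
t=7: [138, 38, 38, 299, 138]  (not all equal)
t=8: [258, 130, 130, 398, 258]  (not all equal)
t=9: [406, 262, 262, 83, 406]  (not all equal)
t=10: [65, 388, 388, 183, 65]  (not all equal)
t=11: [133, 35, 35, 285, 133]  (not all equal)
t=12: [250, 124, 124, 394, 250]  (not all equal)
t=13: [403, 253, 253, 81, 403]  (not all equal)
t=14: [64, 386, 386, 180, 64]  (not all equal)
t=15: [131, 35, 35, 280, 131]  (not all equal)
t=16: [247, 124, 124, 393, 247]  (not all equal)
t=17: [403, 253, 253, 80, 403]  (not all equal)
t=18: [64, 386, 386, 178, 64]  (not all equal)
t=19: [131, 35, 35, 278, 131]  (not all equal)
t=20: [247, 124, 124, 393, 247]  (not all equal)

Answer: never
Key observation: The state at step 16 reappears at step 20 — the system is in a cycle of period 4 from step 16 on.  No step 0..20 is synchronized, and the cycle repeats forever, so no step up to 150 (or ever) has all patches equal.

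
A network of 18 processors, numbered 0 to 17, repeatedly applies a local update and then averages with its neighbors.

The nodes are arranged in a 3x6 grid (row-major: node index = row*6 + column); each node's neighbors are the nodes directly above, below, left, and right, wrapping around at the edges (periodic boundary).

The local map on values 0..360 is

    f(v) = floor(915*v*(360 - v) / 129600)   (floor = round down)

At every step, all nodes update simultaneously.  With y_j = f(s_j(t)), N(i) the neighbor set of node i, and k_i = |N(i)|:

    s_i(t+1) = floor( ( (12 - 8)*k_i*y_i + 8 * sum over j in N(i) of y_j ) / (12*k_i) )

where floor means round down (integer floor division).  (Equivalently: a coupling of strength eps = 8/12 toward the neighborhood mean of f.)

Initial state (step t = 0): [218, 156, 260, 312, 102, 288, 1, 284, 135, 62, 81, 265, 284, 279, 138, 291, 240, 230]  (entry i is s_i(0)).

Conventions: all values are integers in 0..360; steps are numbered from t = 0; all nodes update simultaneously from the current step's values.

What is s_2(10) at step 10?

Simulating step by step:
t=0: [218, 156, 260, 312, 102, 288, 1, 284, 135, 62, 81, 265, 284, 279, 138, 291, 240, 230]
t=1: [160, 193, 187, 141, 163, 180, 117, 150, 184, 146, 168, 145, 149, 177, 188, 156, 183, 183]
t=2: [221, 226, 226, 222, 225, 225, 214, 221, 225, 222, 224, 220, 220, 225, 227, 223, 226, 225]
t=3: [216, 214, 213, 215, 214, 214, 217, 215, 214, 215, 215, 216, 216, 214, 213, 214, 214, 214]
t=4: [219, 220, 220, 220, 220, 219, 219, 219, 220, 220, 219, 219, 219, 220, 220, 220, 220, 219]
t=5: [217, 217, 217, 217, 217, 217, 218, 217, 217, 217, 217, 218, 217, 217, 217, 217, 217, 217]
t=6: [218, 219, 219, 219, 219, 218, 218, 218, 219, 219, 218, 218, 218, 219, 219, 219, 219, 218]
t=7: [218, 218, 218, 218, 218, 218, 218, 218, 218, 218, 218, 218, 218, 218, 218, 218, 218, 218]
t=8: [218, 218, 218, 218, 218, 218, 218, 218, 218, 218, 218, 218, 218, 218, 218, 218, 218, 218]
t=9: [218, 218, 218, 218, 218, 218, 218, 218, 218, 218, 218, 218, 218, 218, 218, 218, 218, 218]
t=10: [218, 218, 218, 218, 218, 218, 218, 218, 218, 218, 218, 218, 218, 218, 218, 218, 218, 218]

Answer: s_2(10) = 218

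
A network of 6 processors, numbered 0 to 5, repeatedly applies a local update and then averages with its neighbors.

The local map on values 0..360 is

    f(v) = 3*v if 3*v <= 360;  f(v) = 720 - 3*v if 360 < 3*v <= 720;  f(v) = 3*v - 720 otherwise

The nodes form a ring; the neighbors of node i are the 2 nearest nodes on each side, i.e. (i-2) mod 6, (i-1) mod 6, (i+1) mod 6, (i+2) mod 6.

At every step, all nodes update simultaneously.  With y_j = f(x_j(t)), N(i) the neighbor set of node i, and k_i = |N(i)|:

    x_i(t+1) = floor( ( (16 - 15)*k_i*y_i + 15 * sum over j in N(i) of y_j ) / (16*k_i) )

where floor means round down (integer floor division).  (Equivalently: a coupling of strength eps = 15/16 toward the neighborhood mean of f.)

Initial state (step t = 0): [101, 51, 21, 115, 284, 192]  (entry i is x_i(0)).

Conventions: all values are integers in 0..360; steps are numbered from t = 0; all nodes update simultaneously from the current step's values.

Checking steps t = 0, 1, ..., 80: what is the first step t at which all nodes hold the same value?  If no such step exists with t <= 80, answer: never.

Simulating step by step:
t=0: [101, 51, 21, 115, 284, 192]  (not all equal)
t=1: [134, 209, 222, 136, 208, 227]  (not all equal)
t=2: [85, 175, 195, 85, 175, 194]  (not all equal)
t=3: [171, 195, 219, 171, 195, 219]  (not all equal)
t=4: [105, 135, 164, 105, 135, 164]  (not all equal)
t=5: [274, 274, 309, 274, 274, 309]  (not all equal)
t=6: [151, 151, 108, 151, 151, 108]  (not all equal)
t=7: [293, 293, 270, 293, 293, 270]  (not all equal)
t=8: [126, 126, 154, 126, 126, 154]  (not all equal)
t=9: [302, 302, 336, 302, 302, 336]  (not all equal)
t=10: [233, 233, 192, 233, 233, 192]  (not all equal)
t=11: [78, 78, 28, 78, 78, 28]  (not all equal)
t=12: [163, 163, 224, 163, 163, 224]  (not all equal)
t=13: [145, 145, 219, 145, 145, 219]  (not all equal)
t=14: [180, 180, 271, 180, 180, 271]  (not all equal)
t=15: [139, 139, 174, 139, 139, 174]  (not all equal)
t=16: [253, 253, 296, 253, 253, 296]  (not all equal)
t=17: [99, 99, 47, 99, 99, 47]  (not all equal)
t=18: [223, 223, 287, 223, 223, 287]  (not all equal)
t=19: [93, 93, 56, 93, 93, 56]  (not all equal)
t=20: [226, 226, 272, 226, 226, 272]  (not all equal)
t=21: [67, 67, 45, 67, 67, 45]  (not all equal)
t=22: [170, 170, 196, 170, 170, 196]  (not all equal)
t=23: [173, 173, 205, 173, 173, 205]  (not all equal)
t=24: [156, 156, 195, 156, 156, 195]  (not all equal)
t=25: [197, 197, 244, 197, 197, 244]  (not all equal)
t=26: [74, 74, 121, 74, 74, 121]  (not all equal)
t=27: [285, 285, 230, 285, 285, 230]  (not all equal)
t=28: [85, 85, 128, 85, 85, 128]  (not all equal)
t=29: [292, 292, 260, 292, 292, 260]  (not all equal)
t=30: [111, 111, 150, 111, 111, 150]  (not all equal)
t=31: [303, 303, 329, 303, 303, 329]  (not all equal)
t=32: [225, 225, 193, 225, 225, 193]  (not all equal)
t=33: [90, 90, 51, 90, 90, 51]  (not all equal)
t=34: [215, 215, 262, 215, 215, 262]  (not all equal)
t=35: [70, 70, 74, 70, 70, 74]  (not all equal)
t=36: [215, 215, 210, 215, 215, 210]  (not all equal)
t=37: [82, 82, 75, 82, 82, 75]  (not all equal)
t=38: [236, 236, 244, 236, 236, 244]  (not all equal)
t=39: [12, 12, 12, 12, 12, 12]  (all equal)

Answer: 39
Key observation: Synchronization is absorbing here: once all nodes are equal they stay equal, and step 39 is the first all-equal step.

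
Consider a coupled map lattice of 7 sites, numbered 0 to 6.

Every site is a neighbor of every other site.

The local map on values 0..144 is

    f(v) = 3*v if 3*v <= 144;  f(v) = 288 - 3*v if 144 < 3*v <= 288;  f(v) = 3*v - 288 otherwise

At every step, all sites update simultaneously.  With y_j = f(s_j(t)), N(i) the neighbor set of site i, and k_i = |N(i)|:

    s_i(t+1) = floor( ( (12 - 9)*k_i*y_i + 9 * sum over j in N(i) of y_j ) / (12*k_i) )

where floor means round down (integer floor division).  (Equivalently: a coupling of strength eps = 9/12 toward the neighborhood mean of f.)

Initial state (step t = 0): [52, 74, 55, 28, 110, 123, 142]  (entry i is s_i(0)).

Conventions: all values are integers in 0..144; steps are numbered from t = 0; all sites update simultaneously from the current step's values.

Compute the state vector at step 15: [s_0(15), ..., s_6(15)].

Answer: [126, 126, 126, 126, 126, 126, 126]

Derivation:
t=0: [52, 74, 55, 28, 110, 123, 142]
t=1: [99, 91, 98, 93, 88, 93, 100]
t=2: [11, 12, 11, 11, 13, 11, 12]
t=3: [34, 34, 34, 34, 35, 34, 34]
t=4: [102, 102, 102, 102, 102, 102, 102]
t=5: [18, 18, 18, 18, 18, 18, 18]
t=6: [54, 54, 54, 54, 54, 54, 54]
t=7: [126, 126, 126, 126, 126, 126, 126]
t=8: [90, 90, 90, 90, 90, 90, 90]
t=9: [18, 18, 18, 18, 18, 18, 18]
t=10: [54, 54, 54, 54, 54, 54, 54]
t=11: [126, 126, 126, 126, 126, 126, 126]
t=12: [90, 90, 90, 90, 90, 90, 90]
t=13: [18, 18, 18, 18, 18, 18, 18]
t=14: [54, 54, 54, 54, 54, 54, 54]
t=15: [126, 126, 126, 126, 126, 126, 126]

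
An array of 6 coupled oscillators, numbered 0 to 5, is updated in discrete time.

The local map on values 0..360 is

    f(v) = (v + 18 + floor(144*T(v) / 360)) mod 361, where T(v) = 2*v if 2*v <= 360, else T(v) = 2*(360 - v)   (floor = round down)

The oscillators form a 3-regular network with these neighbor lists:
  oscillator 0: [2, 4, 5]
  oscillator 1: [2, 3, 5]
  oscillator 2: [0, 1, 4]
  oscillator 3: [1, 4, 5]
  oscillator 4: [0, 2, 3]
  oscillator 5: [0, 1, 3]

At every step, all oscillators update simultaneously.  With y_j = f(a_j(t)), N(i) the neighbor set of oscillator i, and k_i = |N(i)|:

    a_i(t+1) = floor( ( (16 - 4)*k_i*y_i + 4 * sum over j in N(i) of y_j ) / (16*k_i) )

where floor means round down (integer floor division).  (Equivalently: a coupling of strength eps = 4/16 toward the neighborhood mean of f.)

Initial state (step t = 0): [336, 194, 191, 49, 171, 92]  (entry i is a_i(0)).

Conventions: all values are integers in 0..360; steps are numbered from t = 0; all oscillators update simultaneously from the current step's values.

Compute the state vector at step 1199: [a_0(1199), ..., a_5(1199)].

Answer: [230, 104, 84, 21, 103, 39]
Key observation: The state at step 16, [302, 179, 190, 82, 200, 117], reappears at step 20: the system is in a cycle of period 4 from step 16 on.  Therefore the state at step 1199 equals the state at step 16 + ((1199 - 16) mod 4) = 19, which is [230, 104, 84, 21, 103, 39].

Derivation:
t=0: [336, 194, 191, 49, 171, 92]
t=1: [80, 310, 314, 150, 282, 175]
t=2: [149, 57, 19, 244, 38, 287]
t=3: [226, 124, 80, 282, 122, 64]
t=4: [307, 205, 190, 51, 220, 149]
t=5: [86, 321, 316, 163, 300, 253]
t=6: [159, 63, 21, 264, 44, 308]
t=7: [241, 133, 85, 288, 132, 70]
t=8: [313, 219, 200, 56, 235, 159]
t=9: [88, 325, 318, 172, 304, 267]
t=10: [163, 65, 21, 276, 46, 312]
t=11: [246, 106, 86, 20, 105, 42]
t=12: [305, 182, 193, 82, 203, 121]
t=13: [81, 318, 315, 200, 302, 219]
t=14: [152, 64, 20, 289, 46, 304]
t=15: [231, 104, 84, 21, 103, 39]
t=16: [302, 179, 190, 82, 200, 117]
t=17: [80, 316, 315, 199, 302, 213]
t=18: [151, 64, 20, 288, 46, 303]
t=19: [230, 104, 84, 21, 103, 39]
t=20: [302, 179, 190, 82, 200, 117]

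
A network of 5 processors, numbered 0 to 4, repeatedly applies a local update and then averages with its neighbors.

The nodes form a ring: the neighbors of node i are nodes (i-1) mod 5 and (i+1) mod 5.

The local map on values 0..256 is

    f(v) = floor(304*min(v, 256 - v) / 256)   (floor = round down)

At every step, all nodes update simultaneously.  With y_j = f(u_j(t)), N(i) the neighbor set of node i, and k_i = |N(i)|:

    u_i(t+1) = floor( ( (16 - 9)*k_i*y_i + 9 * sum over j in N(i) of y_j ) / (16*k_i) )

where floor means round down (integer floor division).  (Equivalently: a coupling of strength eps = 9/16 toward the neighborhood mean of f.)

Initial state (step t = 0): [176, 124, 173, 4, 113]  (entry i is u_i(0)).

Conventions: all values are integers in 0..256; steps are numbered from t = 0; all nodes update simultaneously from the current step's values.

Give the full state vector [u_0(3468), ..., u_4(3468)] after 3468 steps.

Answer: [146, 146, 146, 146, 146]
Key observation: The state at step 15, [128, 128, 128, 128, 128], reappears at step 25: the system is in a cycle of period 10 from step 15 on.  Therefore the state at step 3468 equals the state at step 15 + ((3468 - 15) mod 10) = 18, which is [146, 146, 146, 146, 146].

Derivation:
t=0: [176, 124, 173, 4, 113]
t=1: [120, 118, 85, 67, 86]
t=2: [130, 129, 105, 91, 106]
t=3: [142, 142, 126, 117, 126]
t=4: [138, 138, 141, 144, 141]
t=5: [138, 138, 136, 134, 136]
t=6: [140, 140, 142, 142, 142]
t=7: [136, 136, 135, 135, 135]
t=8: [142, 142, 142, 143, 142]
t=9: [135, 135, 134, 134, 134]
t=10: [143, 143, 143, 144, 143]
t=11: [134, 134, 133, 133, 133]
t=12: [144, 144, 145, 146, 145]
t=13: [132, 132, 131, 130, 131]
t=14: [147, 147, 148, 148, 148]
t=15: [128, 128, 128, 128, 128]
t=16: [152, 152, 152, 152, 152]
t=17: [123, 123, 123, 123, 123]
t=18: [146, 146, 146, 146, 146]
t=19: [130, 130, 130, 130, 130]
t=20: [149, 149, 149, 149, 149]
t=21: [127, 127, 127, 127, 127]
t=22: [150, 150, 150, 150, 150]
t=23: [125, 125, 125, 125, 125]
t=24: [148, 148, 148, 148, 148]
t=25: [128, 128, 128, 128, 128]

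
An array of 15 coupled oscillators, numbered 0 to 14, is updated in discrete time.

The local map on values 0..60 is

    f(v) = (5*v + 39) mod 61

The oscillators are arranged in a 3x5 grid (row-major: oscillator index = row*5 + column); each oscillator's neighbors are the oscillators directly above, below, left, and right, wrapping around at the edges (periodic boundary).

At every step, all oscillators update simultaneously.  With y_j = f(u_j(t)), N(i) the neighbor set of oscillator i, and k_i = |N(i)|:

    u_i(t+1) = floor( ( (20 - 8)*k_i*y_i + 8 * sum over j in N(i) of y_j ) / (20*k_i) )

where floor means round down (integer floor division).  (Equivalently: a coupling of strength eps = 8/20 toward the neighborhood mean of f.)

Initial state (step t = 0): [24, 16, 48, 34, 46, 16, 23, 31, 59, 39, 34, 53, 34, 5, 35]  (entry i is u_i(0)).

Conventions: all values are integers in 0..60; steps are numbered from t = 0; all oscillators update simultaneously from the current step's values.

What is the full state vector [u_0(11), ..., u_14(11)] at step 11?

Answer: [17, 33, 29, 9, 6, 30, 42, 22, 13, 26, 35, 45, 44, 18, 13]

Derivation:
t=0: [24, 16, 48, 34, 46, 16, 23, 31, 59, 39, 34, 53, 34, 5, 35]
t=1: [38, 51, 33, 24, 29, 49, 37, 18, 26, 44, 34, 50, 26, 13, 29]
t=2: [39, 45, 26, 33, 10, 36, 38, 19, 38, 17, 28, 43, 39, 39, 9]
t=3: [44, 27, 38, 29, 26, 37, 35, 26, 36, 14, 46, 23, 42, 44, 27]
t=4: [25, 43, 38, 15, 39, 36, 35, 40, 32, 46, 29, 30, 17, 18, 44]
t=5: [35, 18, 39, 43, 44, 31, 29, 43, 23, 26, 10, 8, 12, 12, 17]
t=6: [24, 14, 37, 19, 18, 17, 5, 18, 29, 34, 23, 18, 34, 31, 14]
t=7: [31, 37, 33, 13, 16, 11, 8, 11, 6, 21, 28, 15, 22, 15, 36]
t=8: [25, 34, 27, 39, 46, 30, 26, 27, 19, 26, 47, 46, 32, 43, 40]
t=9: [33, 32, 45, 40, 34, 20, 39, 43, 23, 38, 30, 26, 23, 19, 44]
t=10: [19, 23, 23, 42, 29, 22, 39, 19, 31, 36, 13, 38, 28, 20, 18]
t=11: [17, 33, 29, 9, 6, 30, 42, 22, 13, 26, 35, 45, 44, 18, 13]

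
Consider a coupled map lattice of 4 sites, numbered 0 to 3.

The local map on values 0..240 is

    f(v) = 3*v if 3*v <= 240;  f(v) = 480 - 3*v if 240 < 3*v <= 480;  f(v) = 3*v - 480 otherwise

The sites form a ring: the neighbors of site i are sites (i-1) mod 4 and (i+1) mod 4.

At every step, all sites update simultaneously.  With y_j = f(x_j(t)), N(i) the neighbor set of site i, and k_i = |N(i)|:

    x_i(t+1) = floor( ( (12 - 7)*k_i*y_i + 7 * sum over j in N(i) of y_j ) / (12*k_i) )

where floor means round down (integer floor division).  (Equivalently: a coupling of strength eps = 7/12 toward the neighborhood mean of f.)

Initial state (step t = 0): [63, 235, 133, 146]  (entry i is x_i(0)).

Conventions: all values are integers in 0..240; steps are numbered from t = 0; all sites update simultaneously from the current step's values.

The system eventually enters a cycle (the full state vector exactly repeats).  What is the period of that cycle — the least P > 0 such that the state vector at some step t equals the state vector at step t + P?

Answer: 8
Key observation: The state at step 50, [129, 129, 129, 129], reappears at step 58 — and no state repeats earlier — so the cycle the system enters has period 8.

Derivation:
t=0: [63, 235, 133, 146]
t=1: [156, 172, 111, 96]
t=2: [71, 61, 127, 126]
t=3: [171, 167, 124, 133]
t=4: [43, 49, 74, 74]
t=5: [161, 163, 200, 194]
t=6: [33, 39, 82, 78]
t=7: [143, 145, 199, 194]
t=8: [64, 67, 91, 91]
t=9: [199, 200, 205, 202]
t=10: [120, 123, 128, 126]
t=11: [112, 109, 102, 105]
t=12: [152, 156, 165, 161]
t=13: [14, 16, 10, 12]
t=14: [42, 41, 37, 36]
t=15: [119, 120, 113, 114]
t=16: [126, 127, 134, 134]
t=17: [94, 93, 84, 85]
t=18: [206, 208, 219, 218]
t=19: [150, 151, 166, 164]
t=20: [23, 25, 18, 19]
t=21: [67, 67, 61, 59]
t=22: [194, 195, 186, 185]
t=23: [95, 96, 85, 83]
t=24: [204, 202, 217, 218]
t=25: [142, 140, 158, 160]
t=26: [40, 42, 20, 17]
t=27: [101, 105, 76, 73]
t=28: [185, 186, 207, 209]
t=29: [96, 95, 124, 124]
t=30: [168, 168, 133, 132]
t=31: [41, 40, 65, 65]
t=32: [143, 142, 173, 174]
t=33: [49, 48, 44, 43]
t=34: [140, 141, 134, 135]
t=35: [63, 64, 71, 71]
t=36: [196, 197, 206, 206]
t=37: [117, 118, 130, 129]
t=38: [117, 116, 101, 102]
t=39: [143, 144, 163, 161]
t=40: [36, 37, 18, 18]
t=41: [93, 93, 70, 69]
t=42: [202, 203, 206, 206]
t=43: [130, 130, 135, 134]
t=44: [86, 85, 80, 80]
t=45: [228, 228, 235, 234]
t=46: [209, 210, 218, 217]
t=47: [154, 156, 166, 164]
t=48: [14, 15, 14, 15]
t=49: [43, 43, 43, 43]
t=50: [129, 129, 129, 129]
t=51: [93, 93, 93, 93]
t=52: [201, 201, 201, 201]
t=53: [123, 123, 123, 123]
t=54: [111, 111, 111, 111]
t=55: [147, 147, 147, 147]
t=56: [39, 39, 39, 39]
t=57: [117, 117, 117, 117]
t=58: [129, 129, 129, 129]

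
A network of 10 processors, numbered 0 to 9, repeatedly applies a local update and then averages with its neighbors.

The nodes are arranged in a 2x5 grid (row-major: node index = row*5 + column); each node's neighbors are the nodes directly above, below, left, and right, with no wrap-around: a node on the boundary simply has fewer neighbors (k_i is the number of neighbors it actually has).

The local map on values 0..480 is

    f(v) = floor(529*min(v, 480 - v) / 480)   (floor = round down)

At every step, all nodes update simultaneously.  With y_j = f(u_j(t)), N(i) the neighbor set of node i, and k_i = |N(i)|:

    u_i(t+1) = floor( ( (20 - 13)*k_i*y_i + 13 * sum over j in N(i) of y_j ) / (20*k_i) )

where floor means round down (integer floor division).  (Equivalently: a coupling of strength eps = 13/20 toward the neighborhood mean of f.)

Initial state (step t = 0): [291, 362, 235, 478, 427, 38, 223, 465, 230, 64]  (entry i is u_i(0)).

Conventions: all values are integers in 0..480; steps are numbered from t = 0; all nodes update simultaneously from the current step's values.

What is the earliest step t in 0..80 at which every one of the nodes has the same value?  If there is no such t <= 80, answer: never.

Simulating step by step:
t=0: [291, 362, 235, 478, 427, 38, 223, 465, 230, 64]  (not all equal)
t=1: [128, 199, 122, 123, 43, 161, 126, 169, 107, 125]  (not all equal)
t=2: [178, 166, 163, 111, 104, 152, 174, 149, 140, 101]  (not all equal)
t=3: [182, 186, 164, 139, 115, 184, 178, 170, 139, 125]  (not all equal)
t=4: [201, 196, 180, 153, 138, 199, 197, 180, 156, 138]  (not all equal)
t=5: [218, 213, 195, 171, 157, 219, 213, 196, 172, 158]  (not all equal)
t=6: [238, 230, 213, 190, 178, 238, 231, 213, 191, 178]  (not all equal)
t=7: [259, 251, 232, 211, 200, 259, 251, 233, 211, 200]  (not all equal)
t=8: [245, 250, 249, 234, 223, 245, 250, 249, 234, 223]  (not all equal)
t=9: [256, 254, 254, 253, 248, 256, 254, 254, 253, 248]  (not all equal)
t=10: [246, 248, 249, 250, 253, 246, 248, 249, 250, 253]  (not all equal)
t=11: [256, 255, 254, 252, 250, 256, 255, 254, 252, 250]  (not all equal)
t=12: [246, 247, 249, 251, 252, 246, 247, 249, 251, 252]  (not all equal)
t=13: [256, 255, 254, 252, 251, 256, 255, 254, 252, 251]  (not all equal)
t=14: [246, 247, 249, 250, 251, 246, 247, 249, 250, 251]  (not all equal)
t=15: [256, 255, 254, 253, 252, 256, 255, 254, 253, 252]  (not all equal)
t=16: [246, 247, 248, 250, 250, 246, 247, 248, 250, 250]  (not all equal)
t=17: [256, 256, 254, 253, 253, 256, 256, 254, 253, 253]  (not all equal)
t=18: [246, 246, 248, 249, 250, 246, 246, 248, 249, 250]  (not all equal)
t=19: [257, 256, 255, 254, 253, 257, 256, 255, 254, 253]  (not all equal)
t=20: [245, 246, 247, 248, 249, 245, 246, 247, 248, 249]  (not all equal)
t=21: [257, 257, 256, 255, 254, 257, 257, 256, 255, 254]  (not all equal)
t=22: [245, 245, 246, 247, 248, 245, 245, 246, 247, 248]  (not all equal)
t=23: [258, 257, 257, 256, 255, 258, 257, 257, 256, 255]  (not all equal)
t=24: [244, 244, 245, 246, 246, 244, 244, 245, 246, 246]  (not all equal)
t=25: [260, 259, 258, 257, 257, 260, 259, 258, 257, 257]  (not all equal)
t=26: [242, 243, 244, 244, 245, 242, 243, 244, 244, 245]  (not all equal)
t=27: [261, 261, 260, 259, 258, 261, 261, 260, 259, 258]  (not all equal)
t=28: [241, 241, 242, 243, 243, 241, 241, 242, 243, 243]  (not all equal)
t=29: [263, 262, 262, 261, 261, 263, 262, 262, 261, 261]  (not all equal)
t=30: [239, 239, 240, 240, 241, 239, 239, 240, 240, 241]  (not all equal)
t=31: [263, 263, 263, 263, 263, 263, 263, 263, 263, 263]  (all equal)

Answer: 31
Key observation: Synchronization is absorbing here: once all nodes are equal they stay equal, and step 31 is the first all-equal step.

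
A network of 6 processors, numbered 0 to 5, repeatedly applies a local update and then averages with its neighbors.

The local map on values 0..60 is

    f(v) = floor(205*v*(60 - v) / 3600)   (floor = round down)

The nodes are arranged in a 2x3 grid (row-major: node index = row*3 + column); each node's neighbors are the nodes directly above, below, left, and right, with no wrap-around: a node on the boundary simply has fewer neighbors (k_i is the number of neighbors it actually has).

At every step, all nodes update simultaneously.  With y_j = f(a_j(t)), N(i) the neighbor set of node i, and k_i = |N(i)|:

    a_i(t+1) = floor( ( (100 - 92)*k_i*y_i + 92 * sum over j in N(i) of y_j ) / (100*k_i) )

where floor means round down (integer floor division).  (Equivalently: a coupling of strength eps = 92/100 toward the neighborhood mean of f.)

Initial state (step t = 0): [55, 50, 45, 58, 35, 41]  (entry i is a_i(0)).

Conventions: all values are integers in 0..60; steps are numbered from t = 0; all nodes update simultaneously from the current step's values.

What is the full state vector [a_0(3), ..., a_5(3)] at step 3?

Simulating step by step:
t=0: [55, 50, 45, 58, 35, 41]
t=1: [16, 33, 36, 29, 27, 43]
t=2: [49, 46, 45, 45, 47, 48]
t=3: [36, 34, 34, 32, 35, 35]

Answer: [36, 34, 34, 32, 35, 35]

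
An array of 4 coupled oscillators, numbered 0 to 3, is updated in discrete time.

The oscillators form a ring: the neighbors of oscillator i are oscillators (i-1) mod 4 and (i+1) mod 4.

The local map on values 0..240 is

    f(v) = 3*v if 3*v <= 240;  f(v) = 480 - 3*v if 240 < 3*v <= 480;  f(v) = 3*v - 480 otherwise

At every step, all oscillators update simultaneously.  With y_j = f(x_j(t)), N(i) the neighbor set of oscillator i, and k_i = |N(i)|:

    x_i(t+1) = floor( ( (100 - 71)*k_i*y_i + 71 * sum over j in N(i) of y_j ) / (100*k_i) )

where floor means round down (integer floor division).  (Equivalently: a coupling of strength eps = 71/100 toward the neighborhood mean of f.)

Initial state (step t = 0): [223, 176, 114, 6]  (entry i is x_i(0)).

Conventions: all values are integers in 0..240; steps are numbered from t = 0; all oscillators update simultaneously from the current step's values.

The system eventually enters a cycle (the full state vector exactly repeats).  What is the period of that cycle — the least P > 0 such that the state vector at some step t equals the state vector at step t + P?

Simulating step by step:
t=0: [223, 176, 114, 6]
t=1: [78, 130, 63, 121]
t=2: [141, 176, 128, 184]
t=3: [59, 68, 70, 75]
t=4: [203, 196, 213, 202]
t=5: [120, 133, 129, 138]
t=6: [86, 99, 79, 94]
t=7: [199, 216, 203, 220]
t=8: [157, 136, 160, 139]
t=9: [50, 24, 47, 21]
t=10: [91, 124, 88, 121]
t=11: [139, 181, 142, 184]
t=12: [66, 59, 63, 62]
t=13: [186, 188, 183, 191]
t=14: [85, 76, 82, 79]
t=15: [230, 229, 232, 231]
t=16: [210, 211, 211, 213]
t=17: [154, 151, 155, 153]
t=18: [22, 19, 21, 17]
t=19: [57, 62, 56, 60]
t=20: [179, 174, 178, 172]
t=21: [44, 51, 43, 49]
t=22: [144, 137, 143, 135]
t=23: [65, 55, 65, 56]
t=24: [174, 186, 174, 187]
t=25: [68, 52, 68, 53]
t=26: [170, 190, 170, 190]
t=27: [72, 47, 72, 47]
t=28: [162, 194, 162, 194]
t=29: [74, 33, 74, 33]
t=30: [134, 186, 134, 186]
t=31: [78, 78, 78, 78]
t=32: [234, 234, 234, 234]
t=33: [222, 222, 222, 222]
t=34: [186, 186, 186, 186]
t=35: [78, 78, 78, 78]

Answer: 4
Key observation: The state at step 31, [78, 78, 78, 78], reappears at step 35 — and no state repeats earlier — so the cycle the system enters has period 4.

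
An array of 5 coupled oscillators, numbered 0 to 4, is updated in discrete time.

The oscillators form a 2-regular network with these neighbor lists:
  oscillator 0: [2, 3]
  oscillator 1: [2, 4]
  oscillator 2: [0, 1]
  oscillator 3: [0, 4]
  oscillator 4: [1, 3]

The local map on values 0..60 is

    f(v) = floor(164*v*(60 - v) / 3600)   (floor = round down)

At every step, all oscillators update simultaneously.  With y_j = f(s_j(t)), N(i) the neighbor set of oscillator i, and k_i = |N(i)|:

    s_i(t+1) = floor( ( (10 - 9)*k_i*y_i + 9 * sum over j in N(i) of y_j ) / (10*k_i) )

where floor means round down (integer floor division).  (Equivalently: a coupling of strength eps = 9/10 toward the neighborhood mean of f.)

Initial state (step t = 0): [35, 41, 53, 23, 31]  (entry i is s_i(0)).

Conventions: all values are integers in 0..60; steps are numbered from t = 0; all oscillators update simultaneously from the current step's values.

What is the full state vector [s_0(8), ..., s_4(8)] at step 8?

Simulating step by step:
t=0: [35, 41, 53, 23, 31]
t=1: [28, 28, 34, 39, 36]
t=2: [38, 39, 40, 39, 38]
t=3: [36, 37, 37, 37, 37]
t=4: [38, 38, 38, 38, 38]
t=5: [38, 38, 38, 38, 38]
t=6: [38, 38, 38, 38, 38]
t=7: [38, 38, 38, 38, 38]
t=8: [38, 38, 38, 38, 38]

Answer: [38, 38, 38, 38, 38]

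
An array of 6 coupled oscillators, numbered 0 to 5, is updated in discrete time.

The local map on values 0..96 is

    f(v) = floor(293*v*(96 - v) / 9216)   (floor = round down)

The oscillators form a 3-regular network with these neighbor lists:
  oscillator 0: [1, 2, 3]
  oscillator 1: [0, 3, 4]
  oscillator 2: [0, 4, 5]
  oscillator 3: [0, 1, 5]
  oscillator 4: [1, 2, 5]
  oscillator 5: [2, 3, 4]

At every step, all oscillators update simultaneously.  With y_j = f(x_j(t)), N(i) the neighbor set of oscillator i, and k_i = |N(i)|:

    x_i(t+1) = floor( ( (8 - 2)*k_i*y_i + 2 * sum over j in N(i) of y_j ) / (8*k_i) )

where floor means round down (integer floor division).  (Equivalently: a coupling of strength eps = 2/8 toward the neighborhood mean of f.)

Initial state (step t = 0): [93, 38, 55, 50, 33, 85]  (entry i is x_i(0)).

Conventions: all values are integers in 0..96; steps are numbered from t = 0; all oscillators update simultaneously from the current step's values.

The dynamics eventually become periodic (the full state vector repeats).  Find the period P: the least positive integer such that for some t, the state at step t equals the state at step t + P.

Answer: 2
Key observation: The state at step 8, [62, 64, 66, 64, 66, 66], reappears at step 10 — and no state repeats earlier — so the cycle the system enters has period 2.

Derivation:
t=0: [93, 38, 55, 50, 33, 85]
t=1: [23, 64, 61, 63, 63, 39]
t=2: [56, 64, 66, 65, 66, 69]
t=3: [69, 65, 62, 64, 62, 59]
t=4: [60, 63, 66, 64, 66, 68]
t=5: [67, 65, 62, 64, 62, 60]
t=6: [62, 64, 66, 64, 66, 67]
t=7: [66, 64, 62, 64, 62, 61]
t=8: [62, 64, 66, 64, 66, 66]
t=9: [66, 64, 62, 64, 62, 62]
t=10: [62, 64, 66, 64, 66, 66]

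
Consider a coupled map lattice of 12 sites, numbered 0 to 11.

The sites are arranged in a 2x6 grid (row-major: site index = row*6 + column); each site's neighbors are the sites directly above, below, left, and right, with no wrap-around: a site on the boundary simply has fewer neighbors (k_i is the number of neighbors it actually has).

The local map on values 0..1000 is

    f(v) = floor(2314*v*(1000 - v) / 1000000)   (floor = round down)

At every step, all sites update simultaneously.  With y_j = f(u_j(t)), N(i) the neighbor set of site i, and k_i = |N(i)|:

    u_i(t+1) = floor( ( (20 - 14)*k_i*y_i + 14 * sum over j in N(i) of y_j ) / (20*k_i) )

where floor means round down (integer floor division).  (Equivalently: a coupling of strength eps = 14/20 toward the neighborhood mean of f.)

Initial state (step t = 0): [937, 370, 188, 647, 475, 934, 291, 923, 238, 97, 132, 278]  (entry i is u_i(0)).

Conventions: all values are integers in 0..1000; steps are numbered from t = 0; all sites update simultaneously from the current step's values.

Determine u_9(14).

Simulating step by step:
t=0: [937, 370, 188, 647, 475, 934, 291, 923, 238, 97, 132, 278]
t=1: [396, 314, 452, 422, 391, 406, 248, 384, 293, 343, 369, 281]
t=2: [491, 539, 531, 553, 552, 523, 514, 492, 526, 525, 520, 523]
t=3: [576, 576, 574, 573, 574, 575, 578, 576, 576, 575, 575, 577]
t=4: [564, 565, 565, 565, 565, 564, 564, 564, 565, 565, 564, 564]
t=5: [568, 568, 568, 568, 568, 568, 569, 568, 568, 568, 568, 569]
t=6: [567, 567, 567, 567, 567, 567, 567, 567, 567, 567, 567, 567]
t=7: [568, 568, 568, 568, 568, 568, 568, 568, 568, 568, 568, 568]
t=8: [567, 567, 567, 567, 567, 567, 567, 567, 567, 567, 567, 567]
t=9: [568, 568, 568, 568, 568, 568, 568, 568, 568, 568, 568, 568]
t=10: [567, 567, 567, 567, 567, 567, 567, 567, 567, 567, 567, 567]
t=11: [568, 568, 568, 568, 568, 568, 568, 568, 568, 568, 568, 568]
t=12: [567, 567, 567, 567, 567, 567, 567, 567, 567, 567, 567, 567]
t=13: [568, 568, 568, 568, 568, 568, 568, 568, 568, 568, 568, 568]
t=14: [567, 567, 567, 567, 567, 567, 567, 567, 567, 567, 567, 567]

Answer: u_9(14) = 567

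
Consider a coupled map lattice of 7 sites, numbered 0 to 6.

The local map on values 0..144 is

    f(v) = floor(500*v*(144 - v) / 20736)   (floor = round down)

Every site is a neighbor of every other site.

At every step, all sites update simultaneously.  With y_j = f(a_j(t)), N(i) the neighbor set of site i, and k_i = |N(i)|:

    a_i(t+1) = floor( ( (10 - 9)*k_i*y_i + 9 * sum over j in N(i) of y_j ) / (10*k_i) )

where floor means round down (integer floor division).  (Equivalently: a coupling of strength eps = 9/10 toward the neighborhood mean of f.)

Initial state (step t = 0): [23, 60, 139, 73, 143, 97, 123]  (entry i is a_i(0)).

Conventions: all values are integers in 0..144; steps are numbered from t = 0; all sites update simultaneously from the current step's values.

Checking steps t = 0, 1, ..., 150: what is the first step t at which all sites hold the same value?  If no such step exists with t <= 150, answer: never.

Simulating step by step:
t=0: [23, 60, 139, 73, 143, 97, 123]  (not all equal)
t=1: [71, 69, 74, 69, 75, 69, 72]  (not all equal)
t=2: [124, 124, 124, 124, 124, 124, 124]  (all equal)

Answer: 2
Key observation: Synchronization is absorbing here: once all sites are equal they stay equal, and step 2 is the first all-equal step.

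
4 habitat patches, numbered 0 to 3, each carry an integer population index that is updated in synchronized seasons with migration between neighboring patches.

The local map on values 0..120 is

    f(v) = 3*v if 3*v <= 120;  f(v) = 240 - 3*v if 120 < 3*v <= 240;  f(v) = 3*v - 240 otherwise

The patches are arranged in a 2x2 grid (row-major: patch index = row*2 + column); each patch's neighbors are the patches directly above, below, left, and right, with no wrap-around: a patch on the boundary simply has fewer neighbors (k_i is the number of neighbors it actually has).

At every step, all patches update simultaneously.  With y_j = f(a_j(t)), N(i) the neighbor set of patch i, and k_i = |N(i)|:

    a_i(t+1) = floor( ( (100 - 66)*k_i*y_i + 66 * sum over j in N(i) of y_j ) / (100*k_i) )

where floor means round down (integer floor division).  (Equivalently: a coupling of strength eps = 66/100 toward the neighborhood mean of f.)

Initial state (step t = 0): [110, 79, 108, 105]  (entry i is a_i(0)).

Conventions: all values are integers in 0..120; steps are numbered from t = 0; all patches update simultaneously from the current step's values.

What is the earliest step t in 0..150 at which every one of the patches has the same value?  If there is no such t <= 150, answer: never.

Simulating step by step:
t=0: [110, 79, 108, 105]  (not all equal)
t=1: [59, 55, 83, 54]  (not all equal)
t=2: [49, 72, 49, 54]  (not all equal)
t=3: [70, 64, 88, 65]  (not all equal)
t=4: [33, 41, 32, 39]  (not all equal)
t=5: [103, 111, 103, 110]  (not all equal)
t=6: [76, 84, 75, 84]  (not all equal)
t=7: [12, 12, 13, 12]  (not all equal)
t=8: [36, 36, 37, 36]  (not all equal)
t=9: [108, 108, 109, 108]  (not all equal)
t=10: [84, 84, 85, 84]  (not all equal)
t=11: [12, 12, 13, 12]  (not all equal)

Answer: never
Key observation: The state at step 7 reappears at step 11 — the system is in a cycle of period 4 from step 7 on.  No step 0..11 is synchronized, and the cycle repeats forever, so no step up to 150 (or ever) has all patches equal.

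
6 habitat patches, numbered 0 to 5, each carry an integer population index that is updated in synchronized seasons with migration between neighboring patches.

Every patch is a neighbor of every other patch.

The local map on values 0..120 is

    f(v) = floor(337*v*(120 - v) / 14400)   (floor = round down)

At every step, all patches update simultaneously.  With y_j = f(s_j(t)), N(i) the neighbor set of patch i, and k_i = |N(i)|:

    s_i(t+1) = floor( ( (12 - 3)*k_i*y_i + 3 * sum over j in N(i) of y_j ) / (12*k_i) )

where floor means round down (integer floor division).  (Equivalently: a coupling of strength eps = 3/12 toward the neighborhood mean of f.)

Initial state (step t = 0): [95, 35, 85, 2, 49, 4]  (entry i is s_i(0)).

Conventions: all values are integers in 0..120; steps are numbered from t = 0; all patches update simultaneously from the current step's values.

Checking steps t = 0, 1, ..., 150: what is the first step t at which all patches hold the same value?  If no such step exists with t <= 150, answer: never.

Answer: 6
Key observation: Synchronization is absorbing here: once all patches are equal they stay equal, and step 6 is the first all-equal step.

Derivation:
t=0: [95, 35, 85, 2, 49, 4]  (not all equal)
t=1: [52, 62, 62, 17, 71, 21]  (not all equal)
t=2: [78, 79, 79, 48, 77, 54]  (not all equal)
t=3: [76, 75, 75, 79, 77, 81]  (not all equal)
t=4: [77, 77, 77, 75, 76, 74]  (not all equal)
t=5: [77, 77, 77, 77, 77, 78]  (not all equal)
t=6: [76, 76, 76, 76, 76, 76]  (all equal)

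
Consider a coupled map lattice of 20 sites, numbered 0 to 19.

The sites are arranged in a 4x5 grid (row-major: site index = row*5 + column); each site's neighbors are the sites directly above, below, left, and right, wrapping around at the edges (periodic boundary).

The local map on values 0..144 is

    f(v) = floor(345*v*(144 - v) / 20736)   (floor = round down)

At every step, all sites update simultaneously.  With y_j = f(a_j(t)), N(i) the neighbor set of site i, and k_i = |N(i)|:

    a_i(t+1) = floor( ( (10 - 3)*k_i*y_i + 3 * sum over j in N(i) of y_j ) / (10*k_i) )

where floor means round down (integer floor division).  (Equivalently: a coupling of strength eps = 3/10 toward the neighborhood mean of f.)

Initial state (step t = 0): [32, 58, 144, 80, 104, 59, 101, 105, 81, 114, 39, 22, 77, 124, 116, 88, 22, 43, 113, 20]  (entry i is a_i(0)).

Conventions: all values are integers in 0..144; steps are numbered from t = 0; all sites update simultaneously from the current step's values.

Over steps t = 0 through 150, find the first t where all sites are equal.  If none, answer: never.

Simulating step by step:
t=0: [32, 58, 144, 80, 104, 59, 101, 105, 81, 114, 39, 22, 77, 124, 116, 88, 22, 43, 113, 20]  (not all equal)
t=1: [64, 70, 23, 75, 66, 77, 71, 65, 77, 60, 67, 50, 76, 49, 53, 72, 51, 64, 58, 48]  (not all equal)
t=2: [85, 82, 57, 82, 84, 84, 85, 82, 84, 83, 84, 79, 83, 78, 80, 84, 79, 81, 81, 78]  (not all equal)
t=3: [83, 83, 82, 83, 83, 83, 83, 83, 83, 83, 83, 84, 84, 84, 84, 83, 84, 83, 84, 84]  (not all equal)
t=4: [84, 83, 84, 83, 83, 84, 83, 83, 83, 83, 83, 83, 83, 83, 83, 83, 83, 83, 83, 83]  (not all equal)
t=5: [83, 83, 83, 83, 83, 83, 83, 83, 84, 83, 83, 84, 84, 84, 84, 83, 84, 83, 84, 84]  (not all equal)
t=6: [84, 83, 84, 83, 83, 84, 83, 83, 83, 83, 83, 83, 83, 83, 83, 83, 83, 83, 83, 83]  (not all equal)

Answer: never
Key observation: The state at step 4 reappears at step 6 — the system is in a cycle of period 2 from step 4 on.  No step 0..6 is synchronized, and the cycle repeats forever, so no step up to 150 (or ever) has all sites equal.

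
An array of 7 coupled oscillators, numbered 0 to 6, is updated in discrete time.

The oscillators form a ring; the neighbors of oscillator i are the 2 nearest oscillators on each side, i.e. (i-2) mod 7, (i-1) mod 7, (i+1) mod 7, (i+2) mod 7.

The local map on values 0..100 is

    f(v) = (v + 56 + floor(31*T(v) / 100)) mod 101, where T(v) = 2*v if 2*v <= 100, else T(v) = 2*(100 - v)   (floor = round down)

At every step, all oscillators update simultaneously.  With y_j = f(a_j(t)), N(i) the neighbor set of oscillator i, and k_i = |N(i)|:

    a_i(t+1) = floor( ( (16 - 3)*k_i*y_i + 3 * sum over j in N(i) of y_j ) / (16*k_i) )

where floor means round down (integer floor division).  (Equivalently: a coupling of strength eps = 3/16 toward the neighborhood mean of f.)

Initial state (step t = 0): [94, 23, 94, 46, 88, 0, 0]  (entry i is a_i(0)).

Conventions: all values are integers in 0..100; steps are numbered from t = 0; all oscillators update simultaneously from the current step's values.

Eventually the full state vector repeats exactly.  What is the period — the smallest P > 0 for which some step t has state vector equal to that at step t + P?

Simulating step by step:
t=0: [94, 23, 94, 46, 88, 0, 0]
t=1: [54, 84, 52, 35, 49, 54, 57]
t=2: [37, 44, 35, 16, 33, 35, 38]
t=3: [14, 26, 14, 68, 12, 14, 15]
t=4: [79, 92, 77, 49, 73, 76, 80]
t=5: [47, 49, 45, 36, 43, 44, 46]
t=6: [30, 32, 26, 15, 23, 25, 28]
t=7: [11, 13, 88, 78, 88, 86, 9]
t=8: [70, 73, 52, 47, 50, 51, 68]
t=9: [42, 42, 36, 32, 36, 36, 41]
t=10: [21, 21, 13, 7, 13, 13, 20]
t=11: [88, 88, 77, 69, 77, 77, 87]
t=12: [49, 49, 46, 43, 46, 46, 49]
t=13: [33, 33, 29, 25, 29, 29, 33]
t=14: [7, 11, 6, 78, 5, 6, 7]
t=15: [67, 70, 64, 49, 63, 64, 67]
t=16: [41, 42, 40, 35, 39, 40, 41]
t=17: [20, 22, 18, 12, 17, 18, 20]
t=18: [87, 89, 84, 77, 83, 84, 87]
t=19: [49, 49, 48, 46, 48, 48, 49]
t=20: [33, 33, 32, 29, 31, 32, 33]
t=21: [7, 7, 5, 1, 5, 5, 7]
t=22: [66, 66, 63, 58, 63, 63, 66]
t=23: [41, 41, 40, 39, 40, 40, 41]
t=24: [20, 20, 19, 18, 19, 19, 20]
t=25: [87, 87, 86, 85, 86, 86, 87]
t=26: [49, 49, 49, 49, 49, 49, 49]
t=27: [34, 34, 34, 34, 34, 34, 34]
t=28: [10, 10, 10, 10, 10, 10, 10]
t=29: [72, 72, 72, 72, 72, 72, 72]
t=30: [44, 44, 44, 44, 44, 44, 44]
t=31: [26, 26, 26, 26, 26, 26, 26]
t=32: [98, 98, 98, 98, 98, 98, 98]
t=33: [54, 54, 54, 54, 54, 54, 54]
t=34: [37, 37, 37, 37, 37, 37, 37]
t=35: [14, 14, 14, 14, 14, 14, 14]
t=36: [78, 78, 78, 78, 78, 78, 78]
t=37: [46, 46, 46, 46, 46, 46, 46]
t=38: [29, 29, 29, 29, 29, 29, 29]
t=39: [1, 1, 1, 1, 1, 1, 1]
t=40: [57, 57, 57, 57, 57, 57, 57]
t=41: [38, 38, 38, 38, 38, 38, 38]
t=42: [16, 16, 16, 16, 16, 16, 16]
t=43: [81, 81, 81, 81, 81, 81, 81]
t=44: [47, 47, 47, 47, 47, 47, 47]
t=45: [31, 31, 31, 31, 31, 31, 31]
t=46: [5, 5, 5, 5, 5, 5, 5]
t=47: [64, 64, 64, 64, 64, 64, 64]
t=48: [41, 41, 41, 41, 41, 41, 41]
t=49: [21, 21, 21, 21, 21, 21, 21]
t=50: [90, 90, 90, 90, 90, 90, 90]
t=51: [51, 51, 51, 51, 51, 51, 51]
t=52: [36, 36, 36, 36, 36, 36, 36]
t=53: [13, 13, 13, 13, 13, 13, 13]
t=54: [77, 77, 77, 77, 77, 77, 77]
t=55: [46, 46, 46, 46, 46, 46, 46]

Answer: 18
Key observation: The state at step 37, [46, 46, 46, 46, 46, 46, 46], reappears at step 55 — and no state repeats earlier — so the cycle the system enters has period 18.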